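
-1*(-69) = 69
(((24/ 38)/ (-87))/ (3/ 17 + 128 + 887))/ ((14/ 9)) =-153/ 33282053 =-0.00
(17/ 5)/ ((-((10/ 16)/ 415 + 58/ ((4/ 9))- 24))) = -11288/ 353585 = -0.03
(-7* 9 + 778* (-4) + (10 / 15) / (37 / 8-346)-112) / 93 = -26930407 / 761949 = -35.34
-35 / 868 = -5 / 124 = -0.04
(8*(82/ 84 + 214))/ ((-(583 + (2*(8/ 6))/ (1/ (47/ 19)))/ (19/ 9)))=-13037876/ 2117241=-6.16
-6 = -6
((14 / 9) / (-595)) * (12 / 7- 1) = -2 / 1071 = -0.00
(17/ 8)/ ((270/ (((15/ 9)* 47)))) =799/ 1296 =0.62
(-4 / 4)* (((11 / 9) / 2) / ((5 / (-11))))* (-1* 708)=-14278 / 15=-951.87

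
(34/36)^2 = 289/324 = 0.89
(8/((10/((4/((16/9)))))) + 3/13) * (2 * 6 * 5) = 121.85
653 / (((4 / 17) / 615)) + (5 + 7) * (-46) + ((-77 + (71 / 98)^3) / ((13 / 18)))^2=380354496155111349 / 221460595216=1717481.59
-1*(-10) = 10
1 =1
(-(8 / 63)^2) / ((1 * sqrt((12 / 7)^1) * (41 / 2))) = -64 * sqrt(21) / 488187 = -0.00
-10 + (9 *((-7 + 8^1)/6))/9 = -59/6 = -9.83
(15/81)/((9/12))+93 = 7553/81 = 93.25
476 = 476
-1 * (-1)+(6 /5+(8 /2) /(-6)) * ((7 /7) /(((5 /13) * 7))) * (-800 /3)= -3265 /63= -51.83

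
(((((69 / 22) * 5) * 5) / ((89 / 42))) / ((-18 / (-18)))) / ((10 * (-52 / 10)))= -36225 / 50908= -0.71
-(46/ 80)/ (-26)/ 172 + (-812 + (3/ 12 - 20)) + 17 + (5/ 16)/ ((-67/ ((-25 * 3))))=-9760552119/ 11984960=-814.40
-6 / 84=-1 / 14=-0.07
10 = 10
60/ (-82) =-30/ 41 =-0.73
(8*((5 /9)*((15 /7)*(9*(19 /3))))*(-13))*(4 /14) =-98800 /49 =-2016.33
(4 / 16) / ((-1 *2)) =-1 / 8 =-0.12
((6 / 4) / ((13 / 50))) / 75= 1 / 13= 0.08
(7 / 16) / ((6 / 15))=35 / 32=1.09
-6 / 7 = -0.86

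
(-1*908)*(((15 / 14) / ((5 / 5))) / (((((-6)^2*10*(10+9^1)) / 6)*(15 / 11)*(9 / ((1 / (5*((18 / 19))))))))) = -2497 / 170100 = -0.01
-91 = -91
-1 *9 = -9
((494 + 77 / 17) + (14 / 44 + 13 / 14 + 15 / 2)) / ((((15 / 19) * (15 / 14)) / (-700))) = -78502452 / 187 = -419799.21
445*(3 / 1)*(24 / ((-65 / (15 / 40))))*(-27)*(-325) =-1622025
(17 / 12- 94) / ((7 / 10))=-5555 / 42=-132.26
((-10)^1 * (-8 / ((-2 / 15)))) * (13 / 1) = -7800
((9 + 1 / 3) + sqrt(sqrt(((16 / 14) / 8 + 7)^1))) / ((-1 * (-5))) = 2^(1 / 4) * sqrt(5) * 7^(3 / 4) / 35 + 28 / 15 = 2.19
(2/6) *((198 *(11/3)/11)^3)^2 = 27551316672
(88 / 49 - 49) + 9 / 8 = -18063 / 392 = -46.08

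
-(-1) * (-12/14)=-6/7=-0.86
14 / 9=1.56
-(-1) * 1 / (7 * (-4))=-0.04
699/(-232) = -699/232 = -3.01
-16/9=-1.78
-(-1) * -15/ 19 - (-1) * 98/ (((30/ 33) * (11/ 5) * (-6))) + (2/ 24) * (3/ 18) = -12233/ 1368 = -8.94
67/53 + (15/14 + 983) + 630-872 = 551555/742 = 743.34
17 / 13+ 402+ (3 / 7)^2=257024 / 637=403.49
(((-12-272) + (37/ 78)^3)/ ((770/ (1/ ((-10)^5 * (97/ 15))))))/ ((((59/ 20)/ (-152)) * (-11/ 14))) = 46540367/ 1244769669000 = 0.00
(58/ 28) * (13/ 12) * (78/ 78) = 2.24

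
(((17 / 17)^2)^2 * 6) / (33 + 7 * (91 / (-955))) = 2865 / 15439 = 0.19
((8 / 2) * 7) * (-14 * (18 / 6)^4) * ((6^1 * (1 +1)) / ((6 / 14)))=-889056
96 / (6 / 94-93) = -94 / 91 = -1.03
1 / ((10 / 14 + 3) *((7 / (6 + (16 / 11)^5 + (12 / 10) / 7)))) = 0.49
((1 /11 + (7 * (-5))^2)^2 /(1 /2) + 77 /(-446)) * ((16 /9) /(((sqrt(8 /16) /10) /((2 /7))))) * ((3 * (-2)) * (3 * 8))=-414693090496000 * sqrt(2) /188881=-3104942227.13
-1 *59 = -59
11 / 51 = 0.22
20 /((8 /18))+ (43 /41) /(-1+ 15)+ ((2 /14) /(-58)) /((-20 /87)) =517583 /11480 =45.09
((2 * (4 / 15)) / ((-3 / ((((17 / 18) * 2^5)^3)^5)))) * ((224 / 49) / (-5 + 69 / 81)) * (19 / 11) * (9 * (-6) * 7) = -2006490647551755593143321465141847916544 / 978618343906665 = -2050330100641484759544518.00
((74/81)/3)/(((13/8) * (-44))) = -148/34749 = -0.00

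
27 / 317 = 0.09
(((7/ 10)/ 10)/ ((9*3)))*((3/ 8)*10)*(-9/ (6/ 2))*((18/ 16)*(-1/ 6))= 7/ 1280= 0.01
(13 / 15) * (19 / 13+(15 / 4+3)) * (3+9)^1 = 427 / 5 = 85.40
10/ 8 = 1.25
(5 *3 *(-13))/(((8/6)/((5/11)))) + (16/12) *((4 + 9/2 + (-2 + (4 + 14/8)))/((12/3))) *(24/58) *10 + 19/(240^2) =-911009939/18374400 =-49.58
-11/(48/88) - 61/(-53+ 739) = -20843/1029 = -20.26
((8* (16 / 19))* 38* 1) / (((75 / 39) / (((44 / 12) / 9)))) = 36608 / 675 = 54.23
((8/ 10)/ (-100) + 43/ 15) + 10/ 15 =1322/ 375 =3.53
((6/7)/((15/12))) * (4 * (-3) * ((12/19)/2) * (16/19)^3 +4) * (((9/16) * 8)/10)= 12224088/22806175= 0.54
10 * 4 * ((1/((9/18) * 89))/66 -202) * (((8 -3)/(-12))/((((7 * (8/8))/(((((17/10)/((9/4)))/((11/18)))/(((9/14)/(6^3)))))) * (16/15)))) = 2017128200/10769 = 187308.78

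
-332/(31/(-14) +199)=-4648/2755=-1.69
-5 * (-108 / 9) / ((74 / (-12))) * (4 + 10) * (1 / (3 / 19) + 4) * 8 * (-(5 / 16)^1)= 130200 / 37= 3518.92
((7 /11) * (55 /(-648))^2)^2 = 3705625 /176319369216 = 0.00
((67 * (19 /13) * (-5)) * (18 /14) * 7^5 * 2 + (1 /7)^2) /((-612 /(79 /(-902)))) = -1064844627443 /351639288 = -3028.23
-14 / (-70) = 1 / 5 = 0.20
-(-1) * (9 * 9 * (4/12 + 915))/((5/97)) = 7191774/5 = 1438354.80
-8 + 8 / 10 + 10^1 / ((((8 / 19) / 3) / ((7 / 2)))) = 9687 / 40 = 242.18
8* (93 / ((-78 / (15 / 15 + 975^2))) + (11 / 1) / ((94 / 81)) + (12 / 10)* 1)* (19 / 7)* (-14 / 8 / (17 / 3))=394738974291 / 51935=7600634.91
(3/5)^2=9/25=0.36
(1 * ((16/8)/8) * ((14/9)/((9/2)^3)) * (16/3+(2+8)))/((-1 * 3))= -1288/59049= -0.02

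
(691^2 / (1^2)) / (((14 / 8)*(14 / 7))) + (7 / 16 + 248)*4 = 137416.89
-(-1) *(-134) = -134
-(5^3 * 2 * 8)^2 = -4000000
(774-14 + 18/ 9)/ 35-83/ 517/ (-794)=312802381/ 14367430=21.77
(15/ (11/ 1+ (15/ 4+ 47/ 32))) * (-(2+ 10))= -1920/ 173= -11.10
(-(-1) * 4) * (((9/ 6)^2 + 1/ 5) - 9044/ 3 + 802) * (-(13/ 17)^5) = 49238278609/ 21297855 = 2311.89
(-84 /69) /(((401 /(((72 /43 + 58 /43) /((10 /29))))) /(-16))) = 168896 /396589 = 0.43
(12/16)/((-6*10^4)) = -1/80000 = -0.00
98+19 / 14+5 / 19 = 26499 / 266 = 99.62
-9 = -9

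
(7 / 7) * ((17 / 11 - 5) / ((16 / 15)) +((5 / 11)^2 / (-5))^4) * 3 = -16661516205 / 1714871048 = -9.72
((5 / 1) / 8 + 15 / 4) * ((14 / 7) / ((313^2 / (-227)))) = -7945 / 391876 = -0.02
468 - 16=452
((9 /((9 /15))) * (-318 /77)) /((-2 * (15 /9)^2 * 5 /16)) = 68688 /1925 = 35.68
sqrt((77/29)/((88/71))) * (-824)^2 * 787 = 133588528 * sqrt(28826)/29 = 782101930.13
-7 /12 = -0.58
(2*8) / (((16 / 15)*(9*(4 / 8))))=10 / 3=3.33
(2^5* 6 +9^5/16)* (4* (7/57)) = 144949/76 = 1907.22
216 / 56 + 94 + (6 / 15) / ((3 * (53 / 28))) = 544967 / 5565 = 97.93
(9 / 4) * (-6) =-27 / 2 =-13.50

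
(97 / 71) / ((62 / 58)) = 2813 / 2201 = 1.28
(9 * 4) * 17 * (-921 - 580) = -918612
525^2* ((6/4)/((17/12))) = 4961250/17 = 291838.24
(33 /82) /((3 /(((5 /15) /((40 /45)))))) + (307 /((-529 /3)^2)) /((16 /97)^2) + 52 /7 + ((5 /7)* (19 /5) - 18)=-153051161915 /20560477952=-7.44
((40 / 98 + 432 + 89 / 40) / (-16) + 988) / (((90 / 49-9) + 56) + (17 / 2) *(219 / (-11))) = -331449789 / 41529920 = -7.98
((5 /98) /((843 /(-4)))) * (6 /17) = -20 /234073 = -0.00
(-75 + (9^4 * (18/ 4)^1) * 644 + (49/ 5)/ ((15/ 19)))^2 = 2033557727733166336/ 5625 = 361521373819229.57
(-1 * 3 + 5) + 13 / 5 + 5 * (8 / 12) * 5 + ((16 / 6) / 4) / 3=967 / 45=21.49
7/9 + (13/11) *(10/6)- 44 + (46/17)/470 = -16313303/395505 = -41.25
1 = 1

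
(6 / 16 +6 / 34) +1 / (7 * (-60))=7841 / 14280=0.55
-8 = -8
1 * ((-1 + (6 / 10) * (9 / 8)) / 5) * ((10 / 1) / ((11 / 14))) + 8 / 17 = -667 / 1870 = -0.36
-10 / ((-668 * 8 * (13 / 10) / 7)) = 175 / 17368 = 0.01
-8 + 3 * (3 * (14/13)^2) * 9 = 14524/169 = 85.94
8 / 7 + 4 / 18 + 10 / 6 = 191 / 63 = 3.03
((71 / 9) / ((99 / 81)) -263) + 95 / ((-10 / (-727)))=146299 / 22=6649.95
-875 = -875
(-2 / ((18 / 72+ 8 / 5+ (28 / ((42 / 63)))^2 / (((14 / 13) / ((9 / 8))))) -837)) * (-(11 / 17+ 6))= 565 / 42823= 0.01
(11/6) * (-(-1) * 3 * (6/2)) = 33/2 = 16.50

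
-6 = -6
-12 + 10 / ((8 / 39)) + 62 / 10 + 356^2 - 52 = 2534539 / 20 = 126726.95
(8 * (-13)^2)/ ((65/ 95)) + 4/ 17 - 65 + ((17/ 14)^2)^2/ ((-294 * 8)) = 2935704430255/ 1536025344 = 1911.23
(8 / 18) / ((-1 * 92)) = -1 / 207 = -0.00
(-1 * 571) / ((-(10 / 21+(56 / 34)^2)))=3465399 / 19354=179.05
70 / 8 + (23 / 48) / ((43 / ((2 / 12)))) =108383 / 12384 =8.75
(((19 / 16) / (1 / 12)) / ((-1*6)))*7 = -133 / 8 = -16.62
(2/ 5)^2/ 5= 4/ 125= 0.03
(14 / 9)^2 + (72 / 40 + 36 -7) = 33.22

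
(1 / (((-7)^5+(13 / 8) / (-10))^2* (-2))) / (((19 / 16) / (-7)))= 358400 / 34349654494251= 0.00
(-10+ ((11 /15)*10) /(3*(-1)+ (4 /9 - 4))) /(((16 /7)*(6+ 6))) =-287 /708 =-0.41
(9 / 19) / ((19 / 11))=99 / 361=0.27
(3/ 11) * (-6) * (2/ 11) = -36/ 121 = -0.30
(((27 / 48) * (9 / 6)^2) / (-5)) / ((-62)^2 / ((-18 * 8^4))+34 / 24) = -23328 / 125755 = -0.19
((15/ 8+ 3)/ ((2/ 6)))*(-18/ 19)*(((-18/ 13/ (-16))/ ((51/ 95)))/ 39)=-405/ 7072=-0.06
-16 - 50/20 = -37/2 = -18.50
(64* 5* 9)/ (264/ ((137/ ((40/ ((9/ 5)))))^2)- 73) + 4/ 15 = -21758266804/ 502105485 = -43.33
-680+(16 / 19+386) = -5570 / 19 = -293.16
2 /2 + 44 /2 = 23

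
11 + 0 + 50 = 61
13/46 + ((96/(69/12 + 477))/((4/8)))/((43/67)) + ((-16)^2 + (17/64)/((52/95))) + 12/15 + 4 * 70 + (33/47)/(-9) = 2411136075066353/4480752956160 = 538.11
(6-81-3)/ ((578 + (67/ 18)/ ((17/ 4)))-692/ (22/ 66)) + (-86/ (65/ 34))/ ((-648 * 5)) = 1530323/ 23192325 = 0.07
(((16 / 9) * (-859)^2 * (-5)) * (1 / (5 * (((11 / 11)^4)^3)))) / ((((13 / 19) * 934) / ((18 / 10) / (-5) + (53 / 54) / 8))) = 35932591057 / 73762650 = 487.14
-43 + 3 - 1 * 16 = -56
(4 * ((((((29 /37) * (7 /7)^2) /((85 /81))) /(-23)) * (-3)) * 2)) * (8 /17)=451008 /1229695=0.37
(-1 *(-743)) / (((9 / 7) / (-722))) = -3755122 / 9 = -417235.78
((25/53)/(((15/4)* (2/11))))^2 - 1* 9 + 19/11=-6.79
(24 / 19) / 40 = 3 / 95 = 0.03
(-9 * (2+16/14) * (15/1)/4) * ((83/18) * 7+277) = -918555/28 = -32805.54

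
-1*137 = -137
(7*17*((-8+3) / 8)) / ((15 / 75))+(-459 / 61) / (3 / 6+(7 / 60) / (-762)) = -4315132015 / 11152264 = -386.93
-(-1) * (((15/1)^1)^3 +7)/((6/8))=13528/3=4509.33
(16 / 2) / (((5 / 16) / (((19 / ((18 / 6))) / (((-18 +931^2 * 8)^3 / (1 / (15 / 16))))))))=4864 / 9376854904144410271875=0.00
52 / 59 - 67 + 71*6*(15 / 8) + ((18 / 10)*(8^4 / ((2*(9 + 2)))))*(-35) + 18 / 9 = -28542561 / 2596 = -10994.82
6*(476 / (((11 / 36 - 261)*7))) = -14688 / 9385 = -1.57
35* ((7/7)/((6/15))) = 175/2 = 87.50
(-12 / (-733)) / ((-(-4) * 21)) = 1 / 5131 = 0.00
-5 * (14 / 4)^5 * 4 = -84035 / 8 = -10504.38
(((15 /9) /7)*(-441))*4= -420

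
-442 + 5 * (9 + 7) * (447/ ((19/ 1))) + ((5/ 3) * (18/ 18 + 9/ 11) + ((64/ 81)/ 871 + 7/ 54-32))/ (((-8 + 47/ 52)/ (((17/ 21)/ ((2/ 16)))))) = 12888773227546/ 8789249007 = 1466.42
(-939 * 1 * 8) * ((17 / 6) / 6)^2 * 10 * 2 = -904570 / 27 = -33502.59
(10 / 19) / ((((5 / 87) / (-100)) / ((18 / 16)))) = -19575 / 19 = -1030.26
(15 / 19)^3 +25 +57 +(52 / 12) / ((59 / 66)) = 35344641 / 404681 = 87.34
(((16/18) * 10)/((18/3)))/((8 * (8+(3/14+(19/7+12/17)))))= 1190/74763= 0.02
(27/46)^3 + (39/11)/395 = 89318739/422924920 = 0.21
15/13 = 1.15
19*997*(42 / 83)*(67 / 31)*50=2665280100 / 2573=1035864.79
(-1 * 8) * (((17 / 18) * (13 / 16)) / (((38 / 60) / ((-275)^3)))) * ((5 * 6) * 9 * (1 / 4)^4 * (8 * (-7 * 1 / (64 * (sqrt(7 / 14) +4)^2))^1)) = -238882784765625 / 18697216 +7238872265625 * sqrt(2) / 2337152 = -8396132.03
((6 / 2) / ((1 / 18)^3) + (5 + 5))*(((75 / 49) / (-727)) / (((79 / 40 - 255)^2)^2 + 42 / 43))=-144529536000000 / 16072840908138266088109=-0.00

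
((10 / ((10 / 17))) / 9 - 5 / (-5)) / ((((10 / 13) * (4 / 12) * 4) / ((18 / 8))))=507 / 80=6.34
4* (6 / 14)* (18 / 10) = 108 / 35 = 3.09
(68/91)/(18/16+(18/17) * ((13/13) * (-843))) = -9248/11032749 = -0.00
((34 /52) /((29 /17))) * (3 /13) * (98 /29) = 42483 /142129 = 0.30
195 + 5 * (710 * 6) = 21495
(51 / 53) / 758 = 51 / 40174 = 0.00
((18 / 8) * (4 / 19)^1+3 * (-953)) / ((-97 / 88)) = 2593.30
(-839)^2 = 703921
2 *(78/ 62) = 2.52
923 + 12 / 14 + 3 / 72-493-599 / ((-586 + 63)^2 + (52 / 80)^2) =7920387116879 / 18381177192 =430.90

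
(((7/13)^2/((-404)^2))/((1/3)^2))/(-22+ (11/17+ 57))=2499/5571867808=0.00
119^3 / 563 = 1685159 / 563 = 2993.18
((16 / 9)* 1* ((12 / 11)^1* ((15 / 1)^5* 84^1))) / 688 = 85050000 / 473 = 179809.73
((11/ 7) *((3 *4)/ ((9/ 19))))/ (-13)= -836/ 273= -3.06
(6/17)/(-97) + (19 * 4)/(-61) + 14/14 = -25101/100589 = -0.25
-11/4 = -2.75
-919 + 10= -909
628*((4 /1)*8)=20096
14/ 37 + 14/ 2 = 273/ 37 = 7.38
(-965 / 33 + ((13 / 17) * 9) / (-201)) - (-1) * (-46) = -2829424 / 37587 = -75.28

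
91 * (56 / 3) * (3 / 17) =5096 / 17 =299.76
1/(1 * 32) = 1/32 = 0.03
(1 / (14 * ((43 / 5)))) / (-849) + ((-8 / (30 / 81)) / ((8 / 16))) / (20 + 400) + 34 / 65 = 69799759 / 166106850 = 0.42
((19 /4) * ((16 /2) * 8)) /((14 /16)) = 2432 /7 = 347.43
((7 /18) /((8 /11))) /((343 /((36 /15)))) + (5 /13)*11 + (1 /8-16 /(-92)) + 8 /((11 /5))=157998133 /19339320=8.17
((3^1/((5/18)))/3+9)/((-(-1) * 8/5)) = 63/8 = 7.88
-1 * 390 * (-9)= 3510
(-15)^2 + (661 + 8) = 894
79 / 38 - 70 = -2581 / 38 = -67.92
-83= -83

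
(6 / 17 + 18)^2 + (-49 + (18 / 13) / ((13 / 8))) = 14099543 / 48841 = 288.68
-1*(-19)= 19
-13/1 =-13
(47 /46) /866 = 47 /39836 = 0.00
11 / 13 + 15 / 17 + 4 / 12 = 1367 / 663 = 2.06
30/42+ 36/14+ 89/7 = 16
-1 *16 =-16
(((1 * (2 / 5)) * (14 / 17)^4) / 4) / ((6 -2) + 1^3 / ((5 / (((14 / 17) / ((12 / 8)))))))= 7203 / 643603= 0.01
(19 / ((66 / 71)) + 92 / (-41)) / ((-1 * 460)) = -49237 / 1244760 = -0.04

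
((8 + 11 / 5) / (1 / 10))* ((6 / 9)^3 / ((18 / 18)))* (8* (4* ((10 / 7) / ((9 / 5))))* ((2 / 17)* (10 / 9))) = 512000 / 5103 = 100.33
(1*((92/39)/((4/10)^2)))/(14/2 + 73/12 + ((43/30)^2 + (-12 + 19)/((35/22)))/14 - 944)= -2415000/152408633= -0.02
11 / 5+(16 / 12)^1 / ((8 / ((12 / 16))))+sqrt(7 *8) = 9.81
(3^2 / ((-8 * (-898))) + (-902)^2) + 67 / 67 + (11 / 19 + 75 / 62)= 3442676244125 / 4231376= 813606.79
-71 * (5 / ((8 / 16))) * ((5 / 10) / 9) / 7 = -355 / 63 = -5.63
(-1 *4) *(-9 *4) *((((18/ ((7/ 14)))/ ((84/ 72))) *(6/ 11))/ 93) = 62208/ 2387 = 26.06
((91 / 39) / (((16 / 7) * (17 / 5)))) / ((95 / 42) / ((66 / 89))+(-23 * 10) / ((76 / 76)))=-0.00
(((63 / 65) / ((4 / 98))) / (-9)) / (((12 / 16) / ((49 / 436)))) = -16807 / 42510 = -0.40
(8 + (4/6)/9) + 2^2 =326/27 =12.07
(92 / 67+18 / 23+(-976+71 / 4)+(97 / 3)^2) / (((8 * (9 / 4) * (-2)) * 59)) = -4956791 / 117831024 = -0.04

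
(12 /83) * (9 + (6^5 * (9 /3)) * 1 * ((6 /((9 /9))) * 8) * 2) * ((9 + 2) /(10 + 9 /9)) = 26873964 /83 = 323782.70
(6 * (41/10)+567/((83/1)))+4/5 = 13376/415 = 32.23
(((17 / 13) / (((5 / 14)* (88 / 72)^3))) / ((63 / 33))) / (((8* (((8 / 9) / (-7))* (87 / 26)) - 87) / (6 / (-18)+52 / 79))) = -404838 / 107230255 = -0.00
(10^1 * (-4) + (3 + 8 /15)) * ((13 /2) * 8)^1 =-28444 /15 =-1896.27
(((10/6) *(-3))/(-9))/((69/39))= 0.31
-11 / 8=-1.38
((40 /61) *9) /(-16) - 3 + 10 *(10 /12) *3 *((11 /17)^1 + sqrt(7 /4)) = 26563 /2074 + 25 *sqrt(7) /2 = 45.88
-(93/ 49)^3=-804357/ 117649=-6.84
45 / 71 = 0.63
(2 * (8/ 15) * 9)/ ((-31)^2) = 48/ 4805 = 0.01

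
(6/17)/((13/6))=36/221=0.16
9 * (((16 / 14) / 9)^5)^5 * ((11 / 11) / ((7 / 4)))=151115727451828646838272 / 748805915988239522747489979989694308420426289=0.00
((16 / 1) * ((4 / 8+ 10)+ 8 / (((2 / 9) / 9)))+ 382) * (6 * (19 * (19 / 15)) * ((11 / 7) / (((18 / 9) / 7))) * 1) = 22769714 / 5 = 4553942.80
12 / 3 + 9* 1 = 13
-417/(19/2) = -834/19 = -43.89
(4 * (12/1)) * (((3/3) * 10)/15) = 32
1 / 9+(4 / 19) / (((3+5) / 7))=101 / 342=0.30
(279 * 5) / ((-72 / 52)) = -2015 / 2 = -1007.50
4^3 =64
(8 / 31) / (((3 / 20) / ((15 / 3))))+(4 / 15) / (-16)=5323 / 620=8.59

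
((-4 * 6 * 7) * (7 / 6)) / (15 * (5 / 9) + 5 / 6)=-1176 / 55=-21.38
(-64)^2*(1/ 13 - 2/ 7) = -77824/ 91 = -855.21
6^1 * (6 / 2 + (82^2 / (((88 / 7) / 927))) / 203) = 4680603 / 319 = 14672.74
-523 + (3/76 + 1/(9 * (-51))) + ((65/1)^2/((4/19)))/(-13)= -36047603/17442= -2066.71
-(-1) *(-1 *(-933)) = 933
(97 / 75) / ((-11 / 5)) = -97 / 165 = -0.59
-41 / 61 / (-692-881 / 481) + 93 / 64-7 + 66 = 78765253741 / 1302893632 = 60.45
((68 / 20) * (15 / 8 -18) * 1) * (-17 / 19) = 37281 / 760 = 49.05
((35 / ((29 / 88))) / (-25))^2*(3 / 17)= 3.18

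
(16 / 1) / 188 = 4 / 47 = 0.09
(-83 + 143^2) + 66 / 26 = 264791 / 13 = 20368.54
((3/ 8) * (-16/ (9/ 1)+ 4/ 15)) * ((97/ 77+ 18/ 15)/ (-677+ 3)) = 16099/ 7784700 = 0.00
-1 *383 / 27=-383 / 27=-14.19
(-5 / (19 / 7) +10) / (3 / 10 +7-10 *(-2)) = 1550 / 5187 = 0.30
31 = 31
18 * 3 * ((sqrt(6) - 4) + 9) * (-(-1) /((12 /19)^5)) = 2476099 * sqrt(6) /4608 + 12380495 /4608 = 4002.97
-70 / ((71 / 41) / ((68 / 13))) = -195160 / 923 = -211.44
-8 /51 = -0.16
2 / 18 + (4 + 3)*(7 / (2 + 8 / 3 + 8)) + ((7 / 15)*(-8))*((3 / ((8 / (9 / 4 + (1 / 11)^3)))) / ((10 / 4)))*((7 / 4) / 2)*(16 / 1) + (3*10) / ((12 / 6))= 1.33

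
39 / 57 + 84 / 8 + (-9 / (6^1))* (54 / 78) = 2506 / 247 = 10.15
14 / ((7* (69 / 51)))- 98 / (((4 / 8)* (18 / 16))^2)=-574270 / 1863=-308.25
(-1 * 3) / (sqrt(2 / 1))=-3 * sqrt(2) / 2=-2.12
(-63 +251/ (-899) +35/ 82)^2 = 21467941489201/ 5434343524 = 3950.42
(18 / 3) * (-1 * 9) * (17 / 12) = -153 / 2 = -76.50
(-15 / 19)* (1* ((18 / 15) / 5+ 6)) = -468 / 95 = -4.93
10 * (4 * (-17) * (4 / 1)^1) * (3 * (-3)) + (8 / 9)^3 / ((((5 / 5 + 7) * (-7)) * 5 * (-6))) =1873821632 / 76545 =24480.00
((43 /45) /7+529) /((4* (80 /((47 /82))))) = 3916933 /4132800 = 0.95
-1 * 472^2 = -222784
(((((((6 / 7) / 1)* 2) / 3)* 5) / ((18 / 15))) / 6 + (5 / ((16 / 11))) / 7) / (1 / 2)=895 / 504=1.78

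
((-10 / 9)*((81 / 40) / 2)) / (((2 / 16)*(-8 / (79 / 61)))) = 1.46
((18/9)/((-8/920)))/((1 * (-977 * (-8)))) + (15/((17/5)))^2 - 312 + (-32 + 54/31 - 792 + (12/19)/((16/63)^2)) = -11761493796515/10643578688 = -1105.03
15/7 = 2.14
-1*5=-5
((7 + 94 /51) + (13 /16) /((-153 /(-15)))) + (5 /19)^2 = 882947 /98192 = 8.99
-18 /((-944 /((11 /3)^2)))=121 /472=0.26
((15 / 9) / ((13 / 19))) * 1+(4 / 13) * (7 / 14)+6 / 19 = 2.91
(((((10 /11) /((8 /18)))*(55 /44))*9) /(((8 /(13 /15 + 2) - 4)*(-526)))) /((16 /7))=609525 /38511616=0.02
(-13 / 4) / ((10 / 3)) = -39 / 40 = -0.98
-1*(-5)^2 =-25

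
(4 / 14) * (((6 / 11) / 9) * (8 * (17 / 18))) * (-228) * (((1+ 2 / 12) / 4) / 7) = -2584 / 2079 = -1.24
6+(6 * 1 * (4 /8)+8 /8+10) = 20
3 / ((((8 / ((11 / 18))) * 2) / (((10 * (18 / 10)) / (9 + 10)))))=33 / 304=0.11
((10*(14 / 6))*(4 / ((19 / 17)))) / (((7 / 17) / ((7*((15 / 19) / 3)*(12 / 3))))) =1618400 / 1083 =1494.37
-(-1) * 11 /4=11 /4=2.75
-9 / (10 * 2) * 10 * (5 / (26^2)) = -45 / 1352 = -0.03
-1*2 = -2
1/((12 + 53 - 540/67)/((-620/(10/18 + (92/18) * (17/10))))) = -1.18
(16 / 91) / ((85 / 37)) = 592 / 7735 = 0.08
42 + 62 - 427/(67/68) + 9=-21465/67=-320.37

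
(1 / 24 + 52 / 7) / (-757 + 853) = 1255 / 16128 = 0.08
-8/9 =-0.89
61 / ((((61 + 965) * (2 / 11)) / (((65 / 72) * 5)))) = 218075 / 147744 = 1.48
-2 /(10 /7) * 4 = -28 /5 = -5.60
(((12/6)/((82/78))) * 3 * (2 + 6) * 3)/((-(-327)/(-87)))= -36.44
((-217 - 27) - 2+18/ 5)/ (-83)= 1212/ 415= 2.92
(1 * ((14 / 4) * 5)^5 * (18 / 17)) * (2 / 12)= 157565625 / 544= 289642.69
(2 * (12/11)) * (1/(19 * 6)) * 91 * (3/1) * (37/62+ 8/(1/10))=143598/341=421.11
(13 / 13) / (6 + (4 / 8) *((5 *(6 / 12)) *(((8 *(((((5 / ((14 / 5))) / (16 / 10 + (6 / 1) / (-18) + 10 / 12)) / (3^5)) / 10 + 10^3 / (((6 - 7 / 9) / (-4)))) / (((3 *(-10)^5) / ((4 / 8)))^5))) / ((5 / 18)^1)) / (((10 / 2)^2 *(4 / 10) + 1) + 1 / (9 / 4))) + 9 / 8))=3320166931200000000000000000000000 / 21788595486000000000000000102876433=0.15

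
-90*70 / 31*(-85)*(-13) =-6961500 / 31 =-224564.52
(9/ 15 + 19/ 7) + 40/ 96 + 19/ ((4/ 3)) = 1888/ 105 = 17.98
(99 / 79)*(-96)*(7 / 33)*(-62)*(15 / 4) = 468720 / 79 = 5933.16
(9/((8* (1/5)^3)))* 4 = 1125/2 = 562.50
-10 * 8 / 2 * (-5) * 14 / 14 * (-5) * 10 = -10000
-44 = -44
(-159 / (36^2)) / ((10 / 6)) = -53 / 720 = -0.07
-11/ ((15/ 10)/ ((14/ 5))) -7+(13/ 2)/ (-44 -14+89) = -25411/ 930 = -27.32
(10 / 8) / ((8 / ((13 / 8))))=65 / 256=0.25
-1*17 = -17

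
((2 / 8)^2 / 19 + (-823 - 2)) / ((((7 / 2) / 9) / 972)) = -548497413 / 266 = -2062020.35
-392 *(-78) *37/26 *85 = 3698520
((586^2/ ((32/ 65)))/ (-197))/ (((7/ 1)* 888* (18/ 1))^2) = -0.00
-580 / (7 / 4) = -2320 / 7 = -331.43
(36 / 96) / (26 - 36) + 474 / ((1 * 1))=37917 / 80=473.96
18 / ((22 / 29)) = 261 / 11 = 23.73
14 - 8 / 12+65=235 / 3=78.33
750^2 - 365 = 562135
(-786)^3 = -485587656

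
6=6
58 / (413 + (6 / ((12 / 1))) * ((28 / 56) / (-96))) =22272 / 158591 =0.14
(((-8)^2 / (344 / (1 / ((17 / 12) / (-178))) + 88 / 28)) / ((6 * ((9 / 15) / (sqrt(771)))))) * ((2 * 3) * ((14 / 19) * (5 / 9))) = 13955200 * sqrt(771) / 129447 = 2993.44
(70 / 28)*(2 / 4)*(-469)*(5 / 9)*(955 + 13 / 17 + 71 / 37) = -7062940675 / 22644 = -311912.24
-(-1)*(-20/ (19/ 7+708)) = -28/ 995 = -0.03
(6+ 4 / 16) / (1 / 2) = 25 / 2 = 12.50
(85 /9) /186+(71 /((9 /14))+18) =215101 /1674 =128.50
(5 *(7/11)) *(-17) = -595/11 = -54.09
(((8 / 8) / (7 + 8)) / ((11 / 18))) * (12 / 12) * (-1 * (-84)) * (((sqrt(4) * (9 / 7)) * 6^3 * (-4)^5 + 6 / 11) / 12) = -52553268 / 121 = -434324.53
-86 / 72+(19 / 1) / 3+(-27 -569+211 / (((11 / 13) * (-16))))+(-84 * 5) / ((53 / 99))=-116775103 / 83952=-1390.97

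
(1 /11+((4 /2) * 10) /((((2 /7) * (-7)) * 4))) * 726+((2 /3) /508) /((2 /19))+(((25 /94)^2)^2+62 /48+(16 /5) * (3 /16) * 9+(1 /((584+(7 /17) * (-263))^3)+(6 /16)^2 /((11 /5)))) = -2010040791671797436426679747 /1153719267378021766262720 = -1742.23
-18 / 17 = -1.06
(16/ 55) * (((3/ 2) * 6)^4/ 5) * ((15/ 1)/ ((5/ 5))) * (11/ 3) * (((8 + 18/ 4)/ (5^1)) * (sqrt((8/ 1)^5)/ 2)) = 3359232 * sqrt(2) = 4750671.45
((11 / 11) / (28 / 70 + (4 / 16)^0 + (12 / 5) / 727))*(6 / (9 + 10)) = 21810 / 96919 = 0.23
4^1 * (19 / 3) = 76 / 3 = 25.33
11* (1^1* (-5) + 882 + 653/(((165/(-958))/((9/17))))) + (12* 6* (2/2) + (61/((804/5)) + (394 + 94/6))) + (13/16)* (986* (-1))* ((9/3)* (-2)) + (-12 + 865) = -107469542/17085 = -6290.29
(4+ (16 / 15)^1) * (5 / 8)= 19 / 6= 3.17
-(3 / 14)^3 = -27 / 2744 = -0.01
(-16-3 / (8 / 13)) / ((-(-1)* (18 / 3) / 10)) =-835 / 24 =-34.79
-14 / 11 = -1.27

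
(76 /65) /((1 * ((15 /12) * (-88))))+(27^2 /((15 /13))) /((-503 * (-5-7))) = 676439 /7192900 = 0.09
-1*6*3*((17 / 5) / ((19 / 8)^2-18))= 19584 / 3955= 4.95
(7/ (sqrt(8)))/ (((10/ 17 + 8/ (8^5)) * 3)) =121856 * sqrt(2)/ 122931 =1.40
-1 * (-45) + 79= 124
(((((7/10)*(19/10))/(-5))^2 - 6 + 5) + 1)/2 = 17689/500000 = 0.04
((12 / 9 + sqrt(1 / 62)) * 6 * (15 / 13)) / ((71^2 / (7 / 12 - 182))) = -21770 / 65533 - 32655 * sqrt(62) / 8126092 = -0.36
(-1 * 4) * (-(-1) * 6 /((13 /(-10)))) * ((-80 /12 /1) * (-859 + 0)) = 1374400 /13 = 105723.08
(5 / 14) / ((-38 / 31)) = -155 / 532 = -0.29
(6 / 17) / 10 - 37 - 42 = -6712 / 85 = -78.96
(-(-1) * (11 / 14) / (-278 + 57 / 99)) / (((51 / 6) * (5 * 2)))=-363 / 10894450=-0.00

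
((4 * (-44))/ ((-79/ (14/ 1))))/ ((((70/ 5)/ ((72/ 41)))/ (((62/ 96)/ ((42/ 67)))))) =91388/ 22673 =4.03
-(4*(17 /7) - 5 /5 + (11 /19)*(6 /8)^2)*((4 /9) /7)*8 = -38474 /8379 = -4.59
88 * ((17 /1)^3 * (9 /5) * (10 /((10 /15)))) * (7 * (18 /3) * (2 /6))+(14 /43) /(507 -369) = 484885036951 /2967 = 163426032.00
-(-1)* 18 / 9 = 2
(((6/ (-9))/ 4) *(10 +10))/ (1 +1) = -5/ 3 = -1.67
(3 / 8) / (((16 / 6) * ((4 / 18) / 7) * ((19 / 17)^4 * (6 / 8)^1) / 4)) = 15785469 / 1042568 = 15.14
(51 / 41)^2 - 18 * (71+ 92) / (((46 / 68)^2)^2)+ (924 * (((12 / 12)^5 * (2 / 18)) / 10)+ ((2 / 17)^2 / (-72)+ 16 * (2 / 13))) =-2226304059224955107 / 159060653351730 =-13996.57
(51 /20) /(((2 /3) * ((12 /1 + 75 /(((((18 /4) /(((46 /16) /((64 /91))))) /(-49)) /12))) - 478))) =-408 /4322915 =-0.00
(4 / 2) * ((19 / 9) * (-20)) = -760 / 9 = -84.44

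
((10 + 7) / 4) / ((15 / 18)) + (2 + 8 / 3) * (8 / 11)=2803 / 330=8.49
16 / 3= 5.33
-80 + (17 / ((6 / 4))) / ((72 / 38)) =-3997 / 54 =-74.02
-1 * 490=-490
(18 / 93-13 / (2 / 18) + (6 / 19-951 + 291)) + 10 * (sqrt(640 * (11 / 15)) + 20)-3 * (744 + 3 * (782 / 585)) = -107983663 / 38285 + 80 * sqrt(66) / 3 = -2603.88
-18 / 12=-3 / 2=-1.50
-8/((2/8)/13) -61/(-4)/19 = -31555/76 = -415.20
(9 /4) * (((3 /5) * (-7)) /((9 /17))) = -357 /20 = -17.85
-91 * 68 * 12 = -74256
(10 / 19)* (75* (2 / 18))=250 / 57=4.39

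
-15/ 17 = -0.88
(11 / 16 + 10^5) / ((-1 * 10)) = -10000.07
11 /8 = 1.38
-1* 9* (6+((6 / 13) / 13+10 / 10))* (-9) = 96309 / 169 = 569.88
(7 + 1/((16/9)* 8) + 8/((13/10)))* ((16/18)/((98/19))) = 46455/20384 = 2.28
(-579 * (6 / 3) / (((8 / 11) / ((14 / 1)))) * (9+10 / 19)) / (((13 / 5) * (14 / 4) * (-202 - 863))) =21.91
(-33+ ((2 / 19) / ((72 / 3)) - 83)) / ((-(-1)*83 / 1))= -26447 / 18924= -1.40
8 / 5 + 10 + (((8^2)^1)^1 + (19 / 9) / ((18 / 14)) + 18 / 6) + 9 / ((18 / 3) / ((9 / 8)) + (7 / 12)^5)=44581412318 / 544283955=81.91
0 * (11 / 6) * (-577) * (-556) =0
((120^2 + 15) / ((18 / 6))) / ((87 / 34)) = 163370 / 87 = 1877.82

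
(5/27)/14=5/378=0.01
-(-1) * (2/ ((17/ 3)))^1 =6/ 17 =0.35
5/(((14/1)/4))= 10/7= 1.43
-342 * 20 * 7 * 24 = -1149120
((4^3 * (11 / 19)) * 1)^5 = 172927194497024 / 2476099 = 69838562.39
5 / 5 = 1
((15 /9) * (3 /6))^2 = 25 /36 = 0.69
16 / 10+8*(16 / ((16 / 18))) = 728 / 5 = 145.60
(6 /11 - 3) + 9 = 72 /11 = 6.55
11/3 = 3.67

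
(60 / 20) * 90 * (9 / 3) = 810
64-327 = -263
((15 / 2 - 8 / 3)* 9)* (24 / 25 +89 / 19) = 233247 / 950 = 245.52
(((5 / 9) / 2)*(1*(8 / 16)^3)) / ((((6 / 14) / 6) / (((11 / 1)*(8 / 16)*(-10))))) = -1925 / 72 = -26.74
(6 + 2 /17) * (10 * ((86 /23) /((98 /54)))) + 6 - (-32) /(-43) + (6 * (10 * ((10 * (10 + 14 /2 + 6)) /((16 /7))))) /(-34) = -152487479 /3295348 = -46.27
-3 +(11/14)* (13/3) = 17/42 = 0.40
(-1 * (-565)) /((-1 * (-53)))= 565 /53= 10.66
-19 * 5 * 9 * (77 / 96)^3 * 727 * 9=-94591354935 / 32768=-2886699.06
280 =280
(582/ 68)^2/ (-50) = -1.47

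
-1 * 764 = -764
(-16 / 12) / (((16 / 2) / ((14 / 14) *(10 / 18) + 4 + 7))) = -52 / 27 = -1.93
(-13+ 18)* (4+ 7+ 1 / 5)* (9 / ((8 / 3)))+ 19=208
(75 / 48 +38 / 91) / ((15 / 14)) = 961 / 520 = 1.85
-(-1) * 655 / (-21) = -31.19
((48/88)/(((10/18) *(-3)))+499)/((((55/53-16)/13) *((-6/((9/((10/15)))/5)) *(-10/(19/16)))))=-23.15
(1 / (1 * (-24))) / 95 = -1 / 2280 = -0.00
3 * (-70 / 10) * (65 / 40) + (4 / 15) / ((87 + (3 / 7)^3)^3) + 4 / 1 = -3010071040396883 / 99919371975120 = -30.12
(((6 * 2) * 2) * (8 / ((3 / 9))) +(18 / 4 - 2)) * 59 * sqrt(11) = 68263 * sqrt(11) / 2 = 113201.38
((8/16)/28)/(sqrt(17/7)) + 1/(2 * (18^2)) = 1/648 + sqrt(119)/952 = 0.01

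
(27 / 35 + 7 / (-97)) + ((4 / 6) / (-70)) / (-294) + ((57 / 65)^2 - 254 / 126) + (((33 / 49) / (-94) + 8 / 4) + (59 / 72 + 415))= 198488141060011 / 475688795400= 417.26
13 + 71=84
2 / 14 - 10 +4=-41 / 7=-5.86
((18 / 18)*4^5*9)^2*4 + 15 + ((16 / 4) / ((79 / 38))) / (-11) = 295232877139 / 869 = 339738638.83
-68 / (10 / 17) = -578 / 5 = -115.60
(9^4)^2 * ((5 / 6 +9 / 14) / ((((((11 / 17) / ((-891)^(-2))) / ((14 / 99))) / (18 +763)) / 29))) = 396209.77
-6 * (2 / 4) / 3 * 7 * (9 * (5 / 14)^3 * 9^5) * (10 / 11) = -332150625 / 2156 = -154058.73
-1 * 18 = -18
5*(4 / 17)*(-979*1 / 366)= -9790 / 3111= -3.15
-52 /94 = -26 /47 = -0.55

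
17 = 17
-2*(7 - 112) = 210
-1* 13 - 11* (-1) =-2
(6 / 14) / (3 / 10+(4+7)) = 30 / 791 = 0.04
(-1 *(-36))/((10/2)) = 36/5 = 7.20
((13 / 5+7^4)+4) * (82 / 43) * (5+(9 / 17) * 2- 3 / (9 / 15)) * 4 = 71072352 / 3655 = 19445.24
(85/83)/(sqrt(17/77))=5 *sqrt(1309)/83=2.18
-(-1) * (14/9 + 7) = 8.56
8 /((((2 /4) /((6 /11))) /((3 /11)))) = 288 /121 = 2.38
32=32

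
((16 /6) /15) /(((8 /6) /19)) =38 /15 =2.53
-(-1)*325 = 325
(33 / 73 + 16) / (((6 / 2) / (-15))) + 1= -5932 / 73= -81.26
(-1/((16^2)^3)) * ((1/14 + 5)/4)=-71/939524096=-0.00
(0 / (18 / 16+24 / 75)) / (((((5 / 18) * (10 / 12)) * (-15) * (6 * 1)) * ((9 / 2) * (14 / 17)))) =0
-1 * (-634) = 634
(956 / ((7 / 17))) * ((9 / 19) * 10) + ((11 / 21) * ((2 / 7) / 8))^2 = 72244692859 / 6569136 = 10997.59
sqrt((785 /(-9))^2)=785 /9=87.22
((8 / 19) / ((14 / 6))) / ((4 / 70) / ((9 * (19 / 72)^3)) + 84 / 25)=18050 / 370651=0.05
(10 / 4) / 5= 1 / 2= 0.50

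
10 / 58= 5 / 29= 0.17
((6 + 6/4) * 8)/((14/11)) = 330/7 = 47.14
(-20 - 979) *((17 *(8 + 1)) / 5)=-152847 / 5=-30569.40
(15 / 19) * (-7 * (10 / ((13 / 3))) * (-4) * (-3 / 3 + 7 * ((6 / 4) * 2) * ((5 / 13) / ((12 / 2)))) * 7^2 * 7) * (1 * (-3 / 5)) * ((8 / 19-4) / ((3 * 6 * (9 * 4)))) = 1224510 / 61009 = 20.07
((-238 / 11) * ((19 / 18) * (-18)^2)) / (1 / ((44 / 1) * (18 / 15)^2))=-11721024 / 25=-468840.96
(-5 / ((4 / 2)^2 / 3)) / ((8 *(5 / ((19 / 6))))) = -19 / 64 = -0.30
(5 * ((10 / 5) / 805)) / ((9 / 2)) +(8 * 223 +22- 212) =2309710 / 1449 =1594.00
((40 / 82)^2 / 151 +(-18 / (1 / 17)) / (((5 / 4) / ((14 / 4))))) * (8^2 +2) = -71769060264 / 1269155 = -56548.70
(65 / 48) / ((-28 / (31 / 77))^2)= 62465 / 223120128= 0.00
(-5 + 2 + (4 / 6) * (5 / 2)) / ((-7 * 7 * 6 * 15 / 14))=4 / 945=0.00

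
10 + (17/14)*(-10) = -15/7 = -2.14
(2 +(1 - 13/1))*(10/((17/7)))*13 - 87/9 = -27793/51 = -544.96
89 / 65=1.37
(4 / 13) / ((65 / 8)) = 32 / 845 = 0.04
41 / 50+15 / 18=124 / 75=1.65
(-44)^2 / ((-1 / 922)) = -1784992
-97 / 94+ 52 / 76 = -621 / 1786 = -0.35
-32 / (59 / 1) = -32 / 59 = -0.54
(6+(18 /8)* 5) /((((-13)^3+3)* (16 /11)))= -759 /140416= -0.01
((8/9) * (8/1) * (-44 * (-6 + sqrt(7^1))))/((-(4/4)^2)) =-5632/3 + 2816 * sqrt(7)/9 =-1049.51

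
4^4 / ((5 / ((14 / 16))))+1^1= 229 / 5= 45.80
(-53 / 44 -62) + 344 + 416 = 30659 / 44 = 696.80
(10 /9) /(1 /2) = 2.22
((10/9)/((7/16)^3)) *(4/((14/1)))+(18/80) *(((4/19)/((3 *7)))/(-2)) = 31120339/8211420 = 3.79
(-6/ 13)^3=-216/ 2197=-0.10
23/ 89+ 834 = 74249/ 89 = 834.26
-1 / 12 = -0.08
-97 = -97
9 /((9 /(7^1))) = 7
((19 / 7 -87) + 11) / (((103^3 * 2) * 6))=-171 / 30596356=-0.00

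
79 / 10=7.90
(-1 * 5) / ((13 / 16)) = -80 / 13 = -6.15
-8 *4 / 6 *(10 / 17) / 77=-160 / 3927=-0.04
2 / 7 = 0.29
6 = 6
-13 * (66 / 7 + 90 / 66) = -10803 / 77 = -140.30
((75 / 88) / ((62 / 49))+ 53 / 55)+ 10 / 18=538367 / 245520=2.19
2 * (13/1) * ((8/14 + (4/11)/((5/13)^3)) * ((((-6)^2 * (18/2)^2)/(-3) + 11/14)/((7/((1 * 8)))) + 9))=-93998115952/471625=-199306.90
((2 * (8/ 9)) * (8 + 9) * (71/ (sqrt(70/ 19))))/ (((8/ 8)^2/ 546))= 251056 * sqrt(1330)/ 15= 610386.85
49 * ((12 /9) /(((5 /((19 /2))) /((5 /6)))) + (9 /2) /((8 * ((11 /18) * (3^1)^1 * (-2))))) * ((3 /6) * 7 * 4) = 1063643 /792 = 1342.98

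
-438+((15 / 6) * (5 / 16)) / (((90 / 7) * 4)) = -1009117 / 2304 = -437.98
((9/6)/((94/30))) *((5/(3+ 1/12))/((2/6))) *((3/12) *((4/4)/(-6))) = -675/6956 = -0.10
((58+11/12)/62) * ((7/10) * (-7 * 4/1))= -34643/1860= -18.63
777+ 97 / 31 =24184 / 31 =780.13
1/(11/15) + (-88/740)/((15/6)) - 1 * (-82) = 847741/10175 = 83.32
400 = 400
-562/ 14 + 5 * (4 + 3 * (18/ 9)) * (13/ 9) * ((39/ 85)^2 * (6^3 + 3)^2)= 1475103229/ 2023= 729166.20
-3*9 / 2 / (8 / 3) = -81 / 16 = -5.06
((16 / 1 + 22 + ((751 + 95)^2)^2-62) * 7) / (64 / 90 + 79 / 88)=14199553163759040 / 6371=2228779338213.63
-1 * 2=-2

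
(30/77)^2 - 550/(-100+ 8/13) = 21777575/3830134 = 5.69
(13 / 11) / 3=13 / 33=0.39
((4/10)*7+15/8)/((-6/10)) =-187/24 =-7.79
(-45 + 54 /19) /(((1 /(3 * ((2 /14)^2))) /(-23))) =55269 /931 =59.37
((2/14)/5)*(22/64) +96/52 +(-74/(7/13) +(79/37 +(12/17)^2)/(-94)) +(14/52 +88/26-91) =-17927452577/80411360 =-222.95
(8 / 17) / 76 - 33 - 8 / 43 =-460835 / 13889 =-33.18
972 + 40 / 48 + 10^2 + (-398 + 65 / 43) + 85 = 196427 / 258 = 761.34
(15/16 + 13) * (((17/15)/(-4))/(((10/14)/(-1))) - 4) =-241063/4800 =-50.22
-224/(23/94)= -915.48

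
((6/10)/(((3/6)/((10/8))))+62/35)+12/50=1229/350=3.51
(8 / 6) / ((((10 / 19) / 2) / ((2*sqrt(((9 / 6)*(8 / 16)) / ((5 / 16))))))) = 304*sqrt(15) / 75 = 15.70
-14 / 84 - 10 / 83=-143 / 498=-0.29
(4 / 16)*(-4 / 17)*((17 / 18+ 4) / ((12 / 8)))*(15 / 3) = -445 / 459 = -0.97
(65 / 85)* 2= 26 / 17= 1.53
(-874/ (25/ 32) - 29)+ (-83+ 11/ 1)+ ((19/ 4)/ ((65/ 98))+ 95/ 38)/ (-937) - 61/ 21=-1222.64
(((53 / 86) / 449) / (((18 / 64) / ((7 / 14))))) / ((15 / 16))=6784 / 2606445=0.00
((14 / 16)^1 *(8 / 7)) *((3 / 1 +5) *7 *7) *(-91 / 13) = -2744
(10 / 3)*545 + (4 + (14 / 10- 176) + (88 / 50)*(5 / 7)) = 172969 / 105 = 1647.32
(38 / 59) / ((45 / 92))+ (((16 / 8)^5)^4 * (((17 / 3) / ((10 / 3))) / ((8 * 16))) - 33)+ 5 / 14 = 516479897 / 37170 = 13895.07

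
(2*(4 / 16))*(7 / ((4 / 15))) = 105 / 8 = 13.12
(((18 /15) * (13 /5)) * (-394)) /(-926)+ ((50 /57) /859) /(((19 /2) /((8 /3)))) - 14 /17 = 276935662252 /549177576525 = 0.50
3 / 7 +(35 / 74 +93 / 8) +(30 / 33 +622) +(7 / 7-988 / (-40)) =75343017 / 113960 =661.14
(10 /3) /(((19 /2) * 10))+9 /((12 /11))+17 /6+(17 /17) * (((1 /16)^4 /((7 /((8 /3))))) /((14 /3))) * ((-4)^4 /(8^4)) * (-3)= 2713518023 /244056064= 11.12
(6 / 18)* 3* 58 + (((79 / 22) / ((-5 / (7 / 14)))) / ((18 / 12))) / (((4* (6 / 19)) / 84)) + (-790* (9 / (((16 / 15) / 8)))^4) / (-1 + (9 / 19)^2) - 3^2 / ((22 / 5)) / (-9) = 1562979609399251 / 73920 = 21144204672.61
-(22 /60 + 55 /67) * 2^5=-38192 /1005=-38.00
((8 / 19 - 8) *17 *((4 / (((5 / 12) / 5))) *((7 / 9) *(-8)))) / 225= 243712 / 1425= 171.03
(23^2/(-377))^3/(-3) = 0.92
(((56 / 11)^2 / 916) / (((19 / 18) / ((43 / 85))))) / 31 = 606816 / 1387251085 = 0.00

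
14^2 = 196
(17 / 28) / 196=17 / 5488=0.00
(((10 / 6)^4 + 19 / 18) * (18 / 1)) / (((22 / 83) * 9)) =117943 / 1782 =66.19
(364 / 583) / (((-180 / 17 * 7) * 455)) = -17 / 918225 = -0.00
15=15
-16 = -16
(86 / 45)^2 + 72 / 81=9196 / 2025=4.54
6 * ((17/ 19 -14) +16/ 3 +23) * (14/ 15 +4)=128464/ 285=450.75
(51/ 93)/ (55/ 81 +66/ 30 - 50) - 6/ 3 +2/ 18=-10119233/ 5324436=-1.90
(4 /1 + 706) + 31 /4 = 2871 /4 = 717.75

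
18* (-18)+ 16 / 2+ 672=356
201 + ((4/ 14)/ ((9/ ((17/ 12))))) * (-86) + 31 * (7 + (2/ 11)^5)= 12605810309/ 30438639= 414.14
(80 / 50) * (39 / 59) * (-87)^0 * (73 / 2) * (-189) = -2152332 / 295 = -7296.04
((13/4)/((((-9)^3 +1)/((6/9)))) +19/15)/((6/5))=2123/2016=1.05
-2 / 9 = -0.22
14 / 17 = 0.82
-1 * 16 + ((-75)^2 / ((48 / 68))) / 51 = 561 / 4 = 140.25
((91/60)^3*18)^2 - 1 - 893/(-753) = 142541902262291/36144000000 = 3943.72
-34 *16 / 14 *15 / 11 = -4080 / 77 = -52.99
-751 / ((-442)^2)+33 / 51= 125661 / 195364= 0.64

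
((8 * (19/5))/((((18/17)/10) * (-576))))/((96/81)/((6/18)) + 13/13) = -323/2952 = -0.11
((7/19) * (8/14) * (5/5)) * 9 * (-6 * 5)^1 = -1080/19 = -56.84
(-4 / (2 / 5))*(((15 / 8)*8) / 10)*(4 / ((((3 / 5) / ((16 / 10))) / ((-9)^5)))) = 9447840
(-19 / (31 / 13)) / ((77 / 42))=-1482 / 341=-4.35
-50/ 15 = -10/ 3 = -3.33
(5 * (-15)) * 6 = -450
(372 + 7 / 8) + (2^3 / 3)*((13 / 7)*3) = 21713 / 56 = 387.73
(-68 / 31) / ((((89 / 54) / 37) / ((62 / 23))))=-271728 / 2047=-132.74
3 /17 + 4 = 71 /17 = 4.18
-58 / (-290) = 1 / 5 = 0.20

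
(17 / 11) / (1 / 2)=34 / 11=3.09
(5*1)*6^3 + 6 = 1086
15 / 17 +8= 151 / 17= 8.88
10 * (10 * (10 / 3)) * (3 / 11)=1000 / 11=90.91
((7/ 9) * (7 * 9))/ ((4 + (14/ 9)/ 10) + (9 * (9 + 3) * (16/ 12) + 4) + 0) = 2205/ 6847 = 0.32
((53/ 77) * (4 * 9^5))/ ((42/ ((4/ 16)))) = 1043199/ 1078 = 967.72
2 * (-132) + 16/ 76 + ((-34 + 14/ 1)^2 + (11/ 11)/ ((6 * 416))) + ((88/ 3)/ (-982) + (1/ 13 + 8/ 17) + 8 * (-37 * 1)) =-21015766165/ 131949376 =-159.27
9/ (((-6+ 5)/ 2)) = -18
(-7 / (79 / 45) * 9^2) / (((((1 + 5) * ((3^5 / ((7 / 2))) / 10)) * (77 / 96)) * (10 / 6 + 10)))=-720 / 869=-0.83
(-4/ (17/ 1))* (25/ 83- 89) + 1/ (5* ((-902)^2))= 119795054371/ 5739976220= 20.87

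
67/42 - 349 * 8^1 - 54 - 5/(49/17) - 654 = -1029041/294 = -3500.14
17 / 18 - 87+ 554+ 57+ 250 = 13949 / 18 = 774.94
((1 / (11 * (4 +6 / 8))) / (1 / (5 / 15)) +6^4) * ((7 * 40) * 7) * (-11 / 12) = -398172040 / 171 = -2328491.46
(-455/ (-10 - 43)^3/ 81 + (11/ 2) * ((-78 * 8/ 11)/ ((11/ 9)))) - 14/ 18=-33964942652/ 132649407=-256.05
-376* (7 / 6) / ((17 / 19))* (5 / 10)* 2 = -25004 / 51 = -490.27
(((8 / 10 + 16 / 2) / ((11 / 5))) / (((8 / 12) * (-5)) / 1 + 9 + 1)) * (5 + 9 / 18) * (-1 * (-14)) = 231 / 5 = 46.20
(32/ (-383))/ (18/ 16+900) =-256/ 2761047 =-0.00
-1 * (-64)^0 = -1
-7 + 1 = -6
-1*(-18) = 18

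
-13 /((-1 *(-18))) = -13 /18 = -0.72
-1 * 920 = -920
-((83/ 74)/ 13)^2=-6889/ 925444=-0.01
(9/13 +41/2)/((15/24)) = 2204/65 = 33.91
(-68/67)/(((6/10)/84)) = -9520/67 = -142.09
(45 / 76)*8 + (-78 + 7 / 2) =-2651 / 38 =-69.76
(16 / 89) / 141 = 16 / 12549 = 0.00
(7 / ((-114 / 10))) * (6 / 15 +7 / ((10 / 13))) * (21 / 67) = -245 / 134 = -1.83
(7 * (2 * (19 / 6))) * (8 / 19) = 18.67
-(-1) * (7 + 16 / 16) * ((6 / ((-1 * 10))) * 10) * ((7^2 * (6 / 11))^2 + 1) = -4154736 / 121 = -34336.66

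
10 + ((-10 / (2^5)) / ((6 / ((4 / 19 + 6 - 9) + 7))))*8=8.25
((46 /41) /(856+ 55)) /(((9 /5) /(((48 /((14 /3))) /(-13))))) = -1840 /3398941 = -0.00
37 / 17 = 2.18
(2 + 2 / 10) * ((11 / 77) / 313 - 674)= -16244063 / 10955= -1482.80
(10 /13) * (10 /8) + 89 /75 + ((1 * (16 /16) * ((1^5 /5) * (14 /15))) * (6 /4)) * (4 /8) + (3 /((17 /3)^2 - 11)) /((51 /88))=797833 /314925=2.53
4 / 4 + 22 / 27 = 49 / 27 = 1.81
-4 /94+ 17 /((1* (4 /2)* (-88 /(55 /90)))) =-1375 /13536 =-0.10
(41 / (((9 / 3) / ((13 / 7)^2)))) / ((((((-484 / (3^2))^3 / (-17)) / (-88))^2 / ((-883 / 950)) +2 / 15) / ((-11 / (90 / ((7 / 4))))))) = 382836278008899 / 441553653378937232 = 0.00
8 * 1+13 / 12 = 109 / 12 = 9.08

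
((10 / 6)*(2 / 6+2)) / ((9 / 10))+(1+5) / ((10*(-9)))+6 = 4153 / 405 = 10.25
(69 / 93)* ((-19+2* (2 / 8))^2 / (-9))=-31487 / 1116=-28.21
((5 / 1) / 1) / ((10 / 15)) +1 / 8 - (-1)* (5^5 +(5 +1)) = 25109 / 8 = 3138.62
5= 5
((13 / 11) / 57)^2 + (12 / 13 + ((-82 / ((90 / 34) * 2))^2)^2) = 134021355292504918 / 2328552208125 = 57555.66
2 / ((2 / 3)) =3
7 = 7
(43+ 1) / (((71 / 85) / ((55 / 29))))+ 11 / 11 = 207759 / 2059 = 100.90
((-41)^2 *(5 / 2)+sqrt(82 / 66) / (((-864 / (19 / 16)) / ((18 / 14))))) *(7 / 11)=58835 / 22 - 19 *sqrt(1353) / 557568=2674.32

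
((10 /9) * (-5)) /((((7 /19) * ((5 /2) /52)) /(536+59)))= -1679600 /9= -186622.22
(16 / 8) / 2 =1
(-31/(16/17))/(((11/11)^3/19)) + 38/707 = -7078583/11312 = -625.76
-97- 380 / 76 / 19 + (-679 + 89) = -13058 / 19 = -687.26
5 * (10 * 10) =500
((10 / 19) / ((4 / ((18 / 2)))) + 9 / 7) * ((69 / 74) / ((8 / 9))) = 407997 / 157472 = 2.59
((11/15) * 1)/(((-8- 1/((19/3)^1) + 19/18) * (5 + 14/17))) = -0.02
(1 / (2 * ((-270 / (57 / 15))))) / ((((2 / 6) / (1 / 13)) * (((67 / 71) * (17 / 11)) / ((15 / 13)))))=-14839 / 11549460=-0.00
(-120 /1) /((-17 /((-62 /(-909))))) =2480 /5151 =0.48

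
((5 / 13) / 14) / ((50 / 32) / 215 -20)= -344 / 250341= -0.00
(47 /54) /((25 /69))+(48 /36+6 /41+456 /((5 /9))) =15215381 /18450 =824.68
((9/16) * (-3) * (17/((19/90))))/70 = -4131/2128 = -1.94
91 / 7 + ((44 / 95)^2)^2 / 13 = 13768903721 / 1058858125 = 13.00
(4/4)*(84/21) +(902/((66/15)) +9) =218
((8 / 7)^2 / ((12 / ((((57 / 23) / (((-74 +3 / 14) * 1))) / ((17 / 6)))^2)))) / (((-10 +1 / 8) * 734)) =-9980928 / 4729849405427137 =-0.00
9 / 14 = 0.64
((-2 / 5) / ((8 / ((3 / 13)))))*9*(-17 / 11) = 459 / 2860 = 0.16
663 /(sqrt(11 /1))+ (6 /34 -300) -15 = -5352 /17+ 663 * sqrt(11) /11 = -114.92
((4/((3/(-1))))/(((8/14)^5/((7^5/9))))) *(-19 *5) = 26835148655/6912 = 3882399.98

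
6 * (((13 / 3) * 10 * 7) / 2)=910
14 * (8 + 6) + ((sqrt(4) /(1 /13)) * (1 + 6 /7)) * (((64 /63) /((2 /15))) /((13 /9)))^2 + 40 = 541748 /343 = 1579.44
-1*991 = -991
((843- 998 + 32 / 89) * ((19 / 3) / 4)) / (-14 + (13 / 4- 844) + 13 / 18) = 784491 / 2736305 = 0.29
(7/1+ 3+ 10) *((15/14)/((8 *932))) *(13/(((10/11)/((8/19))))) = 2145/123956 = 0.02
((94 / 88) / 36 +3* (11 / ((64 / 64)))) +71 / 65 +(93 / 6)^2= 274.37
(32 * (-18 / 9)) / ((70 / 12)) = -384 / 35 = -10.97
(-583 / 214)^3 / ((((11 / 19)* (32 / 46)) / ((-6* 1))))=23616507387 / 78402752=301.22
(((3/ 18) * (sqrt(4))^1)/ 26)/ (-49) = -1/ 3822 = -0.00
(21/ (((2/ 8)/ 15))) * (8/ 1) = 10080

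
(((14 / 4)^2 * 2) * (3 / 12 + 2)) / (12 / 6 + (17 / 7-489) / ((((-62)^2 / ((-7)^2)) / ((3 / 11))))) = 178.72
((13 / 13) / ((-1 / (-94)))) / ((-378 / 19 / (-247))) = 220571 / 189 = 1167.04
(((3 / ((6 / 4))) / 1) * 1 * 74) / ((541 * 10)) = 74 / 2705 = 0.03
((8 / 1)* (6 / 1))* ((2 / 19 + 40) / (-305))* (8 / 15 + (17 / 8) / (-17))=-74676 / 28975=-2.58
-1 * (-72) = 72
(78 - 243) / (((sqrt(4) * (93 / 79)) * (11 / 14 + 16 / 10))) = -152075 / 5177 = -29.38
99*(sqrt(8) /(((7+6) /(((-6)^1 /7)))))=-1188*sqrt(2) /91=-18.46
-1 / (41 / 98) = -98 / 41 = -2.39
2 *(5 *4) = 40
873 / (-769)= -873 / 769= -1.14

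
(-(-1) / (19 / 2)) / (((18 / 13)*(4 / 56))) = 182 / 171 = 1.06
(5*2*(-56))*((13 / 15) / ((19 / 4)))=-5824 / 57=-102.18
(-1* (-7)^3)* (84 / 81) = 355.70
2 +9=11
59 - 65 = -6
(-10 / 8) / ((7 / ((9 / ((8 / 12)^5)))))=-10935 / 896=-12.20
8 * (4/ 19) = 32/ 19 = 1.68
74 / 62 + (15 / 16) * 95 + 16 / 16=91.26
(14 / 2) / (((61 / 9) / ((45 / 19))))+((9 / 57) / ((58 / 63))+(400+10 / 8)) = 403.87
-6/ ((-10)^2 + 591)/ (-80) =0.00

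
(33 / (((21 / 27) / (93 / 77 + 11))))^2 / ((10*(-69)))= -388.81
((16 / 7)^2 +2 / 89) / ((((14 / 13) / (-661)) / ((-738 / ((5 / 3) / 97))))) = 21113398666854 / 152635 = 138326063.27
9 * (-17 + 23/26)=-3771/26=-145.04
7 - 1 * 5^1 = 2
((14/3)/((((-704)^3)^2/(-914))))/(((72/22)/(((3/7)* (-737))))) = 30619/9055096730025984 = 0.00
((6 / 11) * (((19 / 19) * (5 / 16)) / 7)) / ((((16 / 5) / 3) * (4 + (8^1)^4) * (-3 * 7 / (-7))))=3 / 1616384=0.00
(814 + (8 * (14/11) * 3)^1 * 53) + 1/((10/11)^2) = 2677531/1100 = 2434.12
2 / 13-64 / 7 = -8.99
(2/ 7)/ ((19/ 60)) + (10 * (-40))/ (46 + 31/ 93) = -142920/ 18487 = -7.73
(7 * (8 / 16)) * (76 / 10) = 133 / 5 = 26.60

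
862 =862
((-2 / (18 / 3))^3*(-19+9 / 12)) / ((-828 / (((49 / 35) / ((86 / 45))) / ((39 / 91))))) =-3577 / 2563488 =-0.00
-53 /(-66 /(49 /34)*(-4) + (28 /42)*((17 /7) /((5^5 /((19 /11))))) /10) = -1339078125 /4628252261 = -0.29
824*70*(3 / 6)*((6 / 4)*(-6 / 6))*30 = -1297800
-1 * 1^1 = -1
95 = 95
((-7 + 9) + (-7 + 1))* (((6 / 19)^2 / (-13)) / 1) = 144 / 4693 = 0.03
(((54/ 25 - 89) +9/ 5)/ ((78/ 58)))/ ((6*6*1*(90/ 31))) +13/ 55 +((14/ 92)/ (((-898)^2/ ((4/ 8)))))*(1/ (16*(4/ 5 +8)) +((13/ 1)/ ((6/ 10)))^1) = -7603228177892591/ 20623995190656000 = -0.37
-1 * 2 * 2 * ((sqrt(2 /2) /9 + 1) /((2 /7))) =-140 /9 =-15.56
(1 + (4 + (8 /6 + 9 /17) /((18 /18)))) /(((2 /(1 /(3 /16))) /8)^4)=5872025600 /4131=1421453.79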